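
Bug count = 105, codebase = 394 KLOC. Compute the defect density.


Defect density = defects / KLOC
Defect density = 105 / 394
Defect density = 0.266 defects/KLOC

0.266 defects/KLOC


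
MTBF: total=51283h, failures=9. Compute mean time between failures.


Formula: MTBF = Total operating time / Number of failures
MTBF = 51283 / 9
MTBF = 5698.11 hours

5698.11 hours


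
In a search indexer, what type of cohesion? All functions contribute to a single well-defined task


Reasoning: Best: single purpose
Type: Functional cohesion

Functional cohesion


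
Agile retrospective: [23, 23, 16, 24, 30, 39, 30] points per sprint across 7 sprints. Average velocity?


Formula: Avg velocity = Total points / Number of sprints
Points: [23, 23, 16, 24, 30, 39, 30]
Sum = 23 + 23 + 16 + 24 + 30 + 39 + 30 = 185
Avg velocity = 185 / 7 = 26.43 points/sprint

26.43 points/sprint


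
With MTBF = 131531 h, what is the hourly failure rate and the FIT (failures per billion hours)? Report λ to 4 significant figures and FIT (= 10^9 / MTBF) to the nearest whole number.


Formula: λ = 1 / MTBF; FIT = λ × 1e9 = 1e9 / MTBF
λ = 1 / 131531 ≈ 7.603e-06 failures/hour
FIT = 1e9 / 131531 ≈ 7603 failures per 1e9 hours (nearest whole number)

λ = 7.603e-06 /h, FIT = 7603


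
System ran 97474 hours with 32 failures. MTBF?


Formula: MTBF = Total operating time / Number of failures
MTBF = 97474 / 32
MTBF = 3046.06 hours

3046.06 hours


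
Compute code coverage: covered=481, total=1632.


Coverage = covered / total * 100
Coverage = 481 / 1632 * 100
Coverage = 29.47%

29.47%


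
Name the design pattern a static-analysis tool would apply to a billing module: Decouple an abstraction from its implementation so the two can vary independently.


This matches the Bridge pattern

Bridge


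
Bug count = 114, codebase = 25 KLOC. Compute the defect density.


Defect density = defects / KLOC
Defect density = 114 / 25
Defect density = 4.56 defects/KLOC

4.56 defects/KLOC


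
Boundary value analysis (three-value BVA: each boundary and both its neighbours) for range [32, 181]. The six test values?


Range: [32, 181]
Boundaries: just below min, min, min+1, max-1, max, just above max
Values: [31, 32, 33, 180, 181, 182]

[31, 32, 33, 180, 181, 182]


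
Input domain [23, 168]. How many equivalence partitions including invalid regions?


Valid range: [23, 168]
Class 1: x < 23 — invalid
Class 2: 23 ≤ x ≤ 168 — valid
Class 3: x > 168 — invalid
Total equivalence classes: 3

3 equivalence classes


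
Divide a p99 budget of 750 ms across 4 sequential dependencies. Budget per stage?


Formula: per_stage = total_budget / stages
per_stage = 750 / 4
per_stage = 187.5 ms

187.5 ms


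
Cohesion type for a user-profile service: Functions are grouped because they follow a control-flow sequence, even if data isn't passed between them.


Reasoning: Grouped by order of execution within a routine, not by data flow
Type: Procedural cohesion

Procedural cohesion


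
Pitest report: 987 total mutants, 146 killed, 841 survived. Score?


Mutation score = killed / total * 100
Mutation score = 146 / 987 * 100
Mutation score = 14.79%

14.79%


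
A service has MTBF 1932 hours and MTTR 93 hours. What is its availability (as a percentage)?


Availability = MTBF / (MTBF + MTTR)
Availability = 1932 / (1932 + 93)
Availability = 1932 / 2025
Availability = 95.4074%

95.4074%


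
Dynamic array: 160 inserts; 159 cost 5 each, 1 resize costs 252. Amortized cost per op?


Formula: Amortized cost = Total cost / Operations
Total cost = (159 * 5) + (1 * 252)
Total cost = 795 + 252 = 1047
Amortized = 1047 / 160 = 6.5438

6.5438


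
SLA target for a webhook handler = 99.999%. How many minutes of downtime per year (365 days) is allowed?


Formula: allowed downtime = period * (100 - SLA) / 100
Period (year (365 days)) = 525600 minutes
Unavailability fraction = (100 - 99.999) / 100
Allowed downtime = 525600 * (100 - 99.999) / 100
Allowed downtime = 5.256 minutes

5.256 minutes


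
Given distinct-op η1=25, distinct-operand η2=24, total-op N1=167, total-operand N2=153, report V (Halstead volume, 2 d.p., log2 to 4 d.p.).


Formula: V = N * log2(η), where N = N1 + N2 and η = η1 + η2
η = 25 + 24 = 49
N = 167 + 153 = 320
log2(49) ≈ 5.6147
V = 320 * 5.6147 = 1796.70

1796.70


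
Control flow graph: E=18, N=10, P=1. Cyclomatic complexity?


Formula: V(G) = E - N + 2P
V(G) = 18 - 10 + 2*1
V(G) = 8 + 2
V(G) = 10

10


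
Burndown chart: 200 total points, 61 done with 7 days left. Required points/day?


Formula: Required rate = Remaining points / Days left
Remaining = 200 - 61 = 139 points
Required rate = 139 / 7 = 19.86 points/day

19.86 points/day


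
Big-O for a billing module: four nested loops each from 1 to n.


Reasoning: four levels of nesting
Complexity: O(n^4)

O(n^4)


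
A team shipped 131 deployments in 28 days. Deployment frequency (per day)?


Formula: deployments per day = releases / days
= 131 / 28
= 4.679 deploys/day
(equivalently, 32.75 deploys/week)

4.679 deploys/day


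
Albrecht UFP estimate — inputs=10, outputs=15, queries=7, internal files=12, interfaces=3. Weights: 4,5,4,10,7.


UFP = EI*4 + EO*5 + EQ*4 + ILF*10 + EIF*7
UFP = 10*4 + 15*5 + 7*4 + 12*10 + 3*7
UFP = 40 + 75 + 28 + 120 + 21
UFP = 284

284


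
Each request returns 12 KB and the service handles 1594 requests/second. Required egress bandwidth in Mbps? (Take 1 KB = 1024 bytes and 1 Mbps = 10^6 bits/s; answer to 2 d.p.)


Formula: Mbps = payload_bytes * RPS * 8 / 1e6
Payload per request = 12 KB = 12 * 1024 = 12288 bytes
Total bytes/sec = 12288 * 1594 = 19587072
Total bits/sec = 19587072 * 8 = 156696576
Mbps = 156696576 / 1e6 = 156.7

156.7 Mbps


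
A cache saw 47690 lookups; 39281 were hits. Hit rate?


Formula: hit rate = hits / (hits + misses) * 100
hit rate = 39281 / (39281 + 8409) * 100
hit rate = 39281 / 47690 * 100
hit rate = 82.37%

82.37%


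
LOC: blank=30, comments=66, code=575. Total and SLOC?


Total LOC = blank + comment + code
Total LOC = 30 + 66 + 575 = 671
SLOC (source only) = code = 575

Total LOC: 671, SLOC: 575


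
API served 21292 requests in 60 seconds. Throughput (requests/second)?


Formula: throughput = requests / seconds
throughput = 21292 / 60
throughput = 354.87 requests/second

354.87 requests/second


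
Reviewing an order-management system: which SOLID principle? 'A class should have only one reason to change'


This describes the Single Responsibility Principle (SRP)

Single Responsibility Principle (SRP)


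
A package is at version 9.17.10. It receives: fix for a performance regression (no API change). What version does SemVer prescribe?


Current: 9.17.10
Change category: 'fix for a performance regression (no API change)' → patch bump
SemVer rule: patch bump → increment PATCH (MAJOR and MINOR unchanged)
New: 9.17.11

9.17.11


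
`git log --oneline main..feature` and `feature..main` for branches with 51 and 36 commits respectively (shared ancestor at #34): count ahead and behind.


Common ancestor: commit #34
feature commits after divergence: 51 - 34 = 17
main commits after divergence: 36 - 34 = 2
feature is 17 commits ahead of main
main is 2 commits ahead of feature

feature ahead: 17, main ahead: 2


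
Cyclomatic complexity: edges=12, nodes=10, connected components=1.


Formula: V(G) = E - N + 2P
V(G) = 12 - 10 + 2*1
V(G) = 2 + 2
V(G) = 4

4


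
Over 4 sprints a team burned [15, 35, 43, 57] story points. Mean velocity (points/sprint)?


Formula: Avg velocity = Total points / Number of sprints
Points: [15, 35, 43, 57]
Sum = 15 + 35 + 43 + 57 = 150
Avg velocity = 150 / 4 = 37.5 points/sprint

37.5 points/sprint


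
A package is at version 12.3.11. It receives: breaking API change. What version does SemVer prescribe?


Current: 12.3.11
Change category: 'breaking API change' → major bump
SemVer rule: major bump → increment MAJOR, reset MINOR and PATCH to 0
New: 13.0.0

13.0.0


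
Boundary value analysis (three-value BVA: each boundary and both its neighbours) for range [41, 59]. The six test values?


Range: [41, 59]
Boundaries: just below min, min, min+1, max-1, max, just above max
Values: [40, 41, 42, 58, 59, 60]

[40, 41, 42, 58, 59, 60]


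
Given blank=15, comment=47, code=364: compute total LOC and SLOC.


Total LOC = blank + comment + code
Total LOC = 15 + 47 + 364 = 426
SLOC (source only) = code = 364

Total LOC: 426, SLOC: 364


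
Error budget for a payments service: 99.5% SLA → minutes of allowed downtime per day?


Formula: allowed downtime = period * (100 - SLA) / 100
Period (day) = 1440 minutes
Unavailability fraction = (100 - 99.5) / 100
Allowed downtime = 1440 * (100 - 99.5) / 100
Allowed downtime = 7.2 minutes

7.2 minutes


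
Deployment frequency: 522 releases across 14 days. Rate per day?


Formula: deployments per day = releases / days
= 522 / 14
= 37.286 deploys/day
(equivalently, 261.0 deploys/week)

37.286 deploys/day


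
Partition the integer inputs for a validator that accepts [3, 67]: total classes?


Valid range: [3, 67]
Class 1: x < 3 — invalid
Class 2: 3 ≤ x ≤ 67 — valid
Class 3: x > 67 — invalid
Total equivalence classes: 3

3 equivalence classes


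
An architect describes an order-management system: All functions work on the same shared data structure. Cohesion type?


Reasoning: Functions share data
Type: Communicational cohesion

Communicational cohesion


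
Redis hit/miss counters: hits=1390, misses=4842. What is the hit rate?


Formula: hit rate = hits / (hits + misses) * 100
hit rate = 1390 / (1390 + 4842) * 100
hit rate = 1390 / 6232 * 100
hit rate = 22.3%

22.3%


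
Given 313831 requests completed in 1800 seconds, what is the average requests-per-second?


Formula: throughput = requests / seconds
throughput = 313831 / 1800
throughput = 174.35 requests/second

174.35 requests/second


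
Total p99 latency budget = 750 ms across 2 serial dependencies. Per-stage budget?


Formula: per_stage = total_budget / stages
per_stage = 750 / 2
per_stage = 375.0 ms

375.0 ms


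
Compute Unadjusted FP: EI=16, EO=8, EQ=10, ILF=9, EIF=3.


UFP = EI*4 + EO*5 + EQ*4 + ILF*10 + EIF*7
UFP = 16*4 + 8*5 + 10*4 + 9*10 + 3*7
UFP = 64 + 40 + 40 + 90 + 21
UFP = 255

255


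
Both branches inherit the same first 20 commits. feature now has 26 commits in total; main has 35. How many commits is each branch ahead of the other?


Common ancestor: commit #20
feature commits after divergence: 26 - 20 = 6
main commits after divergence: 35 - 20 = 15
feature is 6 commits ahead of main
main is 15 commits ahead of feature

feature ahead: 6, main ahead: 15


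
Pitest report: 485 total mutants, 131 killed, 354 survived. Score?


Mutation score = killed / total * 100
Mutation score = 131 / 485 * 100
Mutation score = 27.01%

27.01%


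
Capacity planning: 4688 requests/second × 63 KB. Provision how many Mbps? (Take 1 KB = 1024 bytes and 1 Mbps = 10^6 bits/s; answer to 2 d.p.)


Formula: Mbps = payload_bytes * RPS * 8 / 1e6
Payload per request = 63 KB = 63 * 1024 = 64512 bytes
Total bytes/sec = 64512 * 4688 = 302432256
Total bits/sec = 302432256 * 8 = 2419458048
Mbps = 2419458048 / 1e6 = 2419.46

2419.46 Mbps


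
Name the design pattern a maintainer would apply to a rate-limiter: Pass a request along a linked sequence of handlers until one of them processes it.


This matches the Chain of Responsibility pattern

Chain of Responsibility


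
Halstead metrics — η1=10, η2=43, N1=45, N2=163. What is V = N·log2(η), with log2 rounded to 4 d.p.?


Formula: V = N * log2(η), where N = N1 + N2 and η = η1 + η2
η = 10 + 43 = 53
N = 45 + 163 = 208
log2(53) ≈ 5.7279
V = 208 * 5.7279 = 1191.40

1191.40


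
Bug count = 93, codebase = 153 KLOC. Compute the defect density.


Defect density = defects / KLOC
Defect density = 93 / 153
Defect density = 0.608 defects/KLOC

0.608 defects/KLOC


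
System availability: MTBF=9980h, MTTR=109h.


Availability = MTBF / (MTBF + MTTR)
Availability = 9980 / (9980 + 109)
Availability = 9980 / 10089
Availability = 98.9196%

98.9196%


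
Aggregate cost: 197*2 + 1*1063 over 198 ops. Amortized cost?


Formula: Amortized cost = Total cost / Operations
Total cost = (197 * 2) + (1 * 1063)
Total cost = 394 + 1063 = 1457
Amortized = 1457 / 198 = 7.3586

7.3586


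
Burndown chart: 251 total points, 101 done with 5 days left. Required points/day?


Formula: Required rate = Remaining points / Days left
Remaining = 251 - 101 = 150 points
Required rate = 150 / 5 = 30.0 points/day

30.0 points/day


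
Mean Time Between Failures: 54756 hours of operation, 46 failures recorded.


Formula: MTBF = Total operating time / Number of failures
MTBF = 54756 / 46
MTBF = 1190.35 hours

1190.35 hours


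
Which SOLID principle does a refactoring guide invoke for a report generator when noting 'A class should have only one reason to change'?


This describes the Single Responsibility Principle (SRP)

Single Responsibility Principle (SRP)


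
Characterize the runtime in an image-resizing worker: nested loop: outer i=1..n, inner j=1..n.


Reasoning: n iterations times n iterations
Complexity: O(n^2)

O(n^2)


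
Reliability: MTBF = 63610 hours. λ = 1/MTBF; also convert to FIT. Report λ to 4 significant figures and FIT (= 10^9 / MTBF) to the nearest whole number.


Formula: λ = 1 / MTBF; FIT = λ × 1e9 = 1e9 / MTBF
λ = 1 / 63610 ≈ 1.572e-05 failures/hour
FIT = 1e9 / 63610 ≈ 15721 failures per 1e9 hours (nearest whole number)

λ = 1.572e-05 /h, FIT = 15721


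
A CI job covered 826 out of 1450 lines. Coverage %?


Coverage = covered / total * 100
Coverage = 826 / 1450 * 100
Coverage = 56.97%

56.97%


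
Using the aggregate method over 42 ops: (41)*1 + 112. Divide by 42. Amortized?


Formula: Amortized cost = Total cost / Operations
Total cost = (41 * 1) + (1 * 112)
Total cost = 41 + 112 = 153
Amortized = 153 / 42 = 3.6429

3.6429


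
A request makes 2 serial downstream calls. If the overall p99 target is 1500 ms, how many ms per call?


Formula: per_stage = total_budget / stages
per_stage = 1500 / 2
per_stage = 750.0 ms

750.0 ms


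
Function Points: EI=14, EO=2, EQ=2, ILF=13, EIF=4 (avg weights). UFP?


UFP = EI*4 + EO*5 + EQ*4 + ILF*10 + EIF*7
UFP = 14*4 + 2*5 + 2*4 + 13*10 + 4*7
UFP = 56 + 10 + 8 + 130 + 28
UFP = 232

232


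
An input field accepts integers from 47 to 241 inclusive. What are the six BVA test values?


Range: [47, 241]
Boundaries: just below min, min, min+1, max-1, max, just above max
Values: [46, 47, 48, 240, 241, 242]

[46, 47, 48, 240, 241, 242]


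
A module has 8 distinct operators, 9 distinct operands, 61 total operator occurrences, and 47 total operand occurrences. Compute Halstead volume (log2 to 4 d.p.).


Formula: V = N * log2(η), where N = N1 + N2 and η = η1 + η2
η = 8 + 9 = 17
N = 61 + 47 = 108
log2(17) ≈ 4.0875
V = 108 * 4.0875 = 441.45

441.45


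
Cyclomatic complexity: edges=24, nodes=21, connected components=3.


Formula: V(G) = E - N + 2P
V(G) = 24 - 21 + 2*3
V(G) = 3 + 6
V(G) = 9

9


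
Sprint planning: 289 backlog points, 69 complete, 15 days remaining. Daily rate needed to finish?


Formula: Required rate = Remaining points / Days left
Remaining = 289 - 69 = 220 points
Required rate = 220 / 15 = 14.67 points/day

14.67 points/day


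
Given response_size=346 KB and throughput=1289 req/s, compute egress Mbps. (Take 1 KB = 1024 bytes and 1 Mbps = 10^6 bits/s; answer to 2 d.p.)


Formula: Mbps = payload_bytes * RPS * 8 / 1e6
Payload per request = 346 KB = 346 * 1024 = 354304 bytes
Total bytes/sec = 354304 * 1289 = 456697856
Total bits/sec = 456697856 * 8 = 3653582848
Mbps = 3653582848 / 1e6 = 3653.58

3653.58 Mbps


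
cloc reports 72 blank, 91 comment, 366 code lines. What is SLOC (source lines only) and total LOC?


Total LOC = blank + comment + code
Total LOC = 72 + 91 + 366 = 529
SLOC (source only) = code = 366

Total LOC: 529, SLOC: 366


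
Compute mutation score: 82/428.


Mutation score = killed / total * 100
Mutation score = 82 / 428 * 100
Mutation score = 19.16%

19.16%


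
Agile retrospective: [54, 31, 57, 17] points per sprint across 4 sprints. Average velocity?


Formula: Avg velocity = Total points / Number of sprints
Points: [54, 31, 57, 17]
Sum = 54 + 31 + 57 + 17 = 159
Avg velocity = 159 / 4 = 39.75 points/sprint

39.75 points/sprint


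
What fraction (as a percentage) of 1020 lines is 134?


Coverage = covered / total * 100
Coverage = 134 / 1020 * 100
Coverage = 13.14%

13.14%


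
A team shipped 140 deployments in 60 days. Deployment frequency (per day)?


Formula: deployments per day = releases / days
= 140 / 60
= 2.333 deploys/day
(equivalently, 16.33 deploys/week)

2.333 deploys/day


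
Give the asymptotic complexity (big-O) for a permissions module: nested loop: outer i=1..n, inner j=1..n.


Reasoning: n iterations times n iterations
Complexity: O(n^2)

O(n^2)


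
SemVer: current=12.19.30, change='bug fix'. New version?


Current: 12.19.30
Change category: 'bug fix' → patch bump
SemVer rule: patch bump → increment PATCH (MAJOR and MINOR unchanged)
New: 12.19.31

12.19.31


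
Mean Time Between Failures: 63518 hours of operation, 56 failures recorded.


Formula: MTBF = Total operating time / Number of failures
MTBF = 63518 / 56
MTBF = 1134.25 hours

1134.25 hours


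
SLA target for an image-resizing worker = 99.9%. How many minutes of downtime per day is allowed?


Formula: allowed downtime = period * (100 - SLA) / 100
Period (day) = 1440 minutes
Unavailability fraction = (100 - 99.9) / 100
Allowed downtime = 1440 * (100 - 99.9) / 100
Allowed downtime = 1.44 minutes

1.44 minutes


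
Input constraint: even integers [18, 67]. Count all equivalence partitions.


Constraint: even integers in [18, 67]
Class 1: x < 18 — out-of-range invalid
Class 2: x in [18,67] but odd — wrong type invalid
Class 3: x in [18,67] and even — valid
Class 4: x > 67 — out-of-range invalid
Total equivalence classes: 4

4 equivalence classes


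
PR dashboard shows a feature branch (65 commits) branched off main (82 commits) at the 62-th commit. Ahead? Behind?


Common ancestor: commit #62
feature commits after divergence: 65 - 62 = 3
main commits after divergence: 82 - 62 = 20
feature is 3 commits ahead of main
main is 20 commits ahead of feature

feature ahead: 3, main ahead: 20


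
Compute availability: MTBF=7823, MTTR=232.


Availability = MTBF / (MTBF + MTTR)
Availability = 7823 / (7823 + 232)
Availability = 7823 / 8055
Availability = 97.1198%

97.1198%


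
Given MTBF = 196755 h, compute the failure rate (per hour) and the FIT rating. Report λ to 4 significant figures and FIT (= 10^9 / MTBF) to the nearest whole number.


Formula: λ = 1 / MTBF; FIT = λ × 1e9 = 1e9 / MTBF
λ = 1 / 196755 ≈ 5.082e-06 failures/hour
FIT = 1e9 / 196755 ≈ 5082 failures per 1e9 hours (nearest whole number)

λ = 5.082e-06 /h, FIT = 5082


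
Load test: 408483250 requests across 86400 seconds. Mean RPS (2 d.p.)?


Formula: throughput = requests / seconds
throughput = 408483250 / 86400
throughput = 4727.82 requests/second

4727.82 requests/second


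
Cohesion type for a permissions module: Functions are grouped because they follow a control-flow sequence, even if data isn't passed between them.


Reasoning: Grouped by order of execution within a routine, not by data flow
Type: Procedural cohesion

Procedural cohesion


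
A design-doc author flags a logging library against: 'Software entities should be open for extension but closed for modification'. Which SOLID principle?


This describes the Open/Closed Principle (OCP)

Open/Closed Principle (OCP)


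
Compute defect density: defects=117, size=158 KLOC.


Defect density = defects / KLOC
Defect density = 117 / 158
Defect density = 0.741 defects/KLOC

0.741 defects/KLOC


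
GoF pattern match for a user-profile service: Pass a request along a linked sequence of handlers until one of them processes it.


This matches the Chain of Responsibility pattern

Chain of Responsibility


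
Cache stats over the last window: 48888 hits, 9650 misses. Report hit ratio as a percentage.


Formula: hit rate = hits / (hits + misses) * 100
hit rate = 48888 / (48888 + 9650) * 100
hit rate = 48888 / 58538 * 100
hit rate = 83.51%

83.51%


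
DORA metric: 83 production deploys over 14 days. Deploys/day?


Formula: deployments per day = releases / days
= 83 / 14
= 5.929 deploys/day
(equivalently, 41.5 deploys/week)

5.929 deploys/day


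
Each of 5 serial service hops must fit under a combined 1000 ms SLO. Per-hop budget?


Formula: per_stage = total_budget / stages
per_stage = 1000 / 5
per_stage = 200.0 ms

200.0 ms


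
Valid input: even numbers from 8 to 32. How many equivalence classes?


Constraint: even integers in [8, 32]
Class 1: x < 8 — out-of-range invalid
Class 2: x in [8,32] but odd — wrong type invalid
Class 3: x in [8,32] and even — valid
Class 4: x > 32 — out-of-range invalid
Total equivalence classes: 4

4 equivalence classes


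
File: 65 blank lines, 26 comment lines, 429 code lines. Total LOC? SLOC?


Total LOC = blank + comment + code
Total LOC = 65 + 26 + 429 = 520
SLOC (source only) = code = 429

Total LOC: 520, SLOC: 429


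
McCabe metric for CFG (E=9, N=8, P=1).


Formula: V(G) = E - N + 2P
V(G) = 9 - 8 + 2*1
V(G) = 1 + 2
V(G) = 3

3


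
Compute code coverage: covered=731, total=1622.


Coverage = covered / total * 100
Coverage = 731 / 1622 * 100
Coverage = 45.07%

45.07%


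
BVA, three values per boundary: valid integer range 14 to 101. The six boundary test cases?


Range: [14, 101]
Boundaries: just below min, min, min+1, max-1, max, just above max
Values: [13, 14, 15, 100, 101, 102]

[13, 14, 15, 100, 101, 102]


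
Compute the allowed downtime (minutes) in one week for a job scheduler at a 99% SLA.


Formula: allowed downtime = period * (100 - SLA) / 100
Period (week) = 10080 minutes
Unavailability fraction = (100 - 99.0) / 100
Allowed downtime = 10080 * (100 - 99.0) / 100
Allowed downtime = 100.8 minutes

100.8 minutes


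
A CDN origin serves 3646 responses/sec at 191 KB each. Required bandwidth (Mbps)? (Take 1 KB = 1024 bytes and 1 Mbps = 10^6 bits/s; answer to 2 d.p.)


Formula: Mbps = payload_bytes * RPS * 8 / 1e6
Payload per request = 191 KB = 191 * 1024 = 195584 bytes
Total bytes/sec = 195584 * 3646 = 713099264
Total bits/sec = 713099264 * 8 = 5704794112
Mbps = 5704794112 / 1e6 = 5704.79

5704.79 Mbps


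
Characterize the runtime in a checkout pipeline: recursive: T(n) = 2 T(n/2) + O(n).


Reasoning: master theorem case 2 (merge-sort recurrence)
Complexity: O(n log n)

O(n log n)


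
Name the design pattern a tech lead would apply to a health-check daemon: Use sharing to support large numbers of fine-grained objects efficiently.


This matches the Flyweight pattern

Flyweight


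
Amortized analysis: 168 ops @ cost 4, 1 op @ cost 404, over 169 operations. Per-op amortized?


Formula: Amortized cost = Total cost / Operations
Total cost = (168 * 4) + (1 * 404)
Total cost = 672 + 404 = 1076
Amortized = 1076 / 169 = 6.3669

6.3669


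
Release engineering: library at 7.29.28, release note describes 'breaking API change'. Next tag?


Current: 7.29.28
Change category: 'breaking API change' → major bump
SemVer rule: major bump → increment MAJOR, reset MINOR and PATCH to 0
New: 8.0.0

8.0.0


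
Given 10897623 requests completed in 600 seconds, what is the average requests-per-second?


Formula: throughput = requests / seconds
throughput = 10897623 / 600
throughput = 18162.71 requests/second

18162.71 requests/second


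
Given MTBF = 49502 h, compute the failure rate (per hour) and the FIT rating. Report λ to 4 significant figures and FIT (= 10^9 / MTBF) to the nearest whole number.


Formula: λ = 1 / MTBF; FIT = λ × 1e9 = 1e9 / MTBF
λ = 1 / 49502 ≈ 2.020e-05 failures/hour
FIT = 1e9 / 49502 ≈ 20201 failures per 1e9 hours (nearest whole number)

λ = 2.020e-05 /h, FIT = 20201


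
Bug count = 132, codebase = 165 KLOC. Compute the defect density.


Defect density = defects / KLOC
Defect density = 132 / 165
Defect density = 0.8 defects/KLOC

0.8 defects/KLOC


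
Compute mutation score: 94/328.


Mutation score = killed / total * 100
Mutation score = 94 / 328 * 100
Mutation score = 28.66%

28.66%


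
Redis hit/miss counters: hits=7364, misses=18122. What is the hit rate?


Formula: hit rate = hits / (hits + misses) * 100
hit rate = 7364 / (7364 + 18122) * 100
hit rate = 7364 / 25486 * 100
hit rate = 28.89%

28.89%


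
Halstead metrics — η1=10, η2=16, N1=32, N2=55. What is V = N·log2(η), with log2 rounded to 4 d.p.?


Formula: V = N * log2(η), where N = N1 + N2 and η = η1 + η2
η = 10 + 16 = 26
N = 32 + 55 = 87
log2(26) ≈ 4.7004
V = 87 * 4.7004 = 408.93

408.93


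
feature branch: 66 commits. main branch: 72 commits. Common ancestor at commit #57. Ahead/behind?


Common ancestor: commit #57
feature commits after divergence: 66 - 57 = 9
main commits after divergence: 72 - 57 = 15
feature is 9 commits ahead of main
main is 15 commits ahead of feature

feature ahead: 9, main ahead: 15


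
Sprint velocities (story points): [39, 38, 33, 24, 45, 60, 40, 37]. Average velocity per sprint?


Formula: Avg velocity = Total points / Number of sprints
Points: [39, 38, 33, 24, 45, 60, 40, 37]
Sum = 39 + 38 + 33 + 24 + 45 + 60 + 40 + 37 = 316
Avg velocity = 316 / 8 = 39.5 points/sprint

39.5 points/sprint


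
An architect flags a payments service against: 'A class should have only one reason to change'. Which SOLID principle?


This describes the Single Responsibility Principle (SRP)

Single Responsibility Principle (SRP)


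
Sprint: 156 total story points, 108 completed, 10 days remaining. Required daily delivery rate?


Formula: Required rate = Remaining points / Days left
Remaining = 156 - 108 = 48 points
Required rate = 48 / 10 = 4.8 points/day

4.8 points/day


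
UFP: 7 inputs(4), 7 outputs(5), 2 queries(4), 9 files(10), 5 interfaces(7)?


UFP = EI*4 + EO*5 + EQ*4 + ILF*10 + EIF*7
UFP = 7*4 + 7*5 + 2*4 + 9*10 + 5*7
UFP = 28 + 35 + 8 + 90 + 35
UFP = 196

196


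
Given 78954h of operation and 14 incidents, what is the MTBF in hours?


Formula: MTBF = Total operating time / Number of failures
MTBF = 78954 / 14
MTBF = 5639.57 hours

5639.57 hours


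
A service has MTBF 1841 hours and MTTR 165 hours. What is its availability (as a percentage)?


Availability = MTBF / (MTBF + MTTR)
Availability = 1841 / (1841 + 165)
Availability = 1841 / 2006
Availability = 91.7747%

91.7747%


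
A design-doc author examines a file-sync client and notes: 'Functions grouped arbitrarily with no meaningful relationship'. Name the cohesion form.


Reasoning: Worst: random grouping
Type: Coincidental cohesion

Coincidental cohesion


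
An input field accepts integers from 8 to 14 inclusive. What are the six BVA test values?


Range: [8, 14]
Boundaries: just below min, min, min+1, max-1, max, just above max
Values: [7, 8, 9, 13, 14, 15]

[7, 8, 9, 13, 14, 15]


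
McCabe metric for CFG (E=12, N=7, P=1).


Formula: V(G) = E - N + 2P
V(G) = 12 - 7 + 2*1
V(G) = 5 + 2
V(G) = 7

7


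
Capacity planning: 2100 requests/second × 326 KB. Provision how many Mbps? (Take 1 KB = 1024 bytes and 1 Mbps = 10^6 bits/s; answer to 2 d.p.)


Formula: Mbps = payload_bytes * RPS * 8 / 1e6
Payload per request = 326 KB = 326 * 1024 = 333824 bytes
Total bytes/sec = 333824 * 2100 = 701030400
Total bits/sec = 701030400 * 8 = 5608243200
Mbps = 5608243200 / 1e6 = 5608.24

5608.24 Mbps


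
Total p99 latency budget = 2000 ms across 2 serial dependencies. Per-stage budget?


Formula: per_stage = total_budget / stages
per_stage = 2000 / 2
per_stage = 1000.0 ms

1000.0 ms


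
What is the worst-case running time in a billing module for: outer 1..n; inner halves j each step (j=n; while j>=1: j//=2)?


Reasoning: n times log n
Complexity: O(n log n)

O(n log n)


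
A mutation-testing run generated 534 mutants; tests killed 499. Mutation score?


Mutation score = killed / total * 100
Mutation score = 499 / 534 * 100
Mutation score = 93.45%

93.45%


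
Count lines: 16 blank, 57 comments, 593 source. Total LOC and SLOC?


Total LOC = blank + comment + code
Total LOC = 16 + 57 + 593 = 666
SLOC (source only) = code = 593

Total LOC: 666, SLOC: 593


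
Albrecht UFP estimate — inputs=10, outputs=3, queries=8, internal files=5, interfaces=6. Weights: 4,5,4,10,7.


UFP = EI*4 + EO*5 + EQ*4 + ILF*10 + EIF*7
UFP = 10*4 + 3*5 + 8*4 + 5*10 + 6*7
UFP = 40 + 15 + 32 + 50 + 42
UFP = 179

179


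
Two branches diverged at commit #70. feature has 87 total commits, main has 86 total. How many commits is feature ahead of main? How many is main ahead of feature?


Common ancestor: commit #70
feature commits after divergence: 87 - 70 = 17
main commits after divergence: 86 - 70 = 16
feature is 17 commits ahead of main
main is 16 commits ahead of feature

feature ahead: 17, main ahead: 16


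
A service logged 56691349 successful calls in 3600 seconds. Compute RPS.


Formula: throughput = requests / seconds
throughput = 56691349 / 3600
throughput = 15747.6 requests/second

15747.6 requests/second


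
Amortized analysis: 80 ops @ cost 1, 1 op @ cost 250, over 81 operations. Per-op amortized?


Formula: Amortized cost = Total cost / Operations
Total cost = (80 * 1) + (1 * 250)
Total cost = 80 + 250 = 330
Amortized = 330 / 81 = 4.0741

4.0741


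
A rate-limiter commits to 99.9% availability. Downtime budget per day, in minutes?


Formula: allowed downtime = period * (100 - SLA) / 100
Period (day) = 1440 minutes
Unavailability fraction = (100 - 99.9) / 100
Allowed downtime = 1440 * (100 - 99.9) / 100
Allowed downtime = 1.44 minutes

1.44 minutes


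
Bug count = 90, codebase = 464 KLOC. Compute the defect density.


Defect density = defects / KLOC
Defect density = 90 / 464
Defect density = 0.194 defects/KLOC

0.194 defects/KLOC


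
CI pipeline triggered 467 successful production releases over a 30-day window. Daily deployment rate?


Formula: deployments per day = releases / days
= 467 / 30
= 15.567 deploys/day
(equivalently, 108.97 deploys/week)

15.567 deploys/day


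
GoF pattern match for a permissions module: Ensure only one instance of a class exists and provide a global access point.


This matches the Singleton pattern

Singleton


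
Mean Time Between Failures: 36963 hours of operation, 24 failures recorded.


Formula: MTBF = Total operating time / Number of failures
MTBF = 36963 / 24
MTBF = 1540.13 hours

1540.13 hours


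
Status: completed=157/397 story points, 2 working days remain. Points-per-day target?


Formula: Required rate = Remaining points / Days left
Remaining = 397 - 157 = 240 points
Required rate = 240 / 2 = 120.0 points/day

120.0 points/day


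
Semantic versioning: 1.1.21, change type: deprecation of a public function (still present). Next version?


Current: 1.1.21
Change category: 'deprecation of a public function (still present)' → minor bump
SemVer rule: minor bump → increment MINOR, reset PATCH to 0 (MAJOR unchanged)
New: 1.2.0

1.2.0


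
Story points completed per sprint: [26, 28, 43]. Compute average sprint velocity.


Formula: Avg velocity = Total points / Number of sprints
Points: [26, 28, 43]
Sum = 26 + 28 + 43 = 97
Avg velocity = 97 / 3 = 32.33 points/sprint

32.33 points/sprint


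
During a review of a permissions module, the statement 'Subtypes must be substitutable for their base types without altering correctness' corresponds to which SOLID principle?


This describes the Liskov Substitution Principle (LSP)

Liskov Substitution Principle (LSP)


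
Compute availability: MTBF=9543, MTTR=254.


Availability = MTBF / (MTBF + MTTR)
Availability = 9543 / (9543 + 254)
Availability = 9543 / 9797
Availability = 97.4074%

97.4074%


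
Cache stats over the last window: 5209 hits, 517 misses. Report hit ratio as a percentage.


Formula: hit rate = hits / (hits + misses) * 100
hit rate = 5209 / (5209 + 517) * 100
hit rate = 5209 / 5726 * 100
hit rate = 90.97%

90.97%


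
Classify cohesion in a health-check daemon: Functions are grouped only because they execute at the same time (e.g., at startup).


Reasoning: Related by timing only
Type: Temporal cohesion

Temporal cohesion


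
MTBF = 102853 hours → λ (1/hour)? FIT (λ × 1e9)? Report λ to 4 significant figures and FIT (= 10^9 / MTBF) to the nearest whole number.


Formula: λ = 1 / MTBF; FIT = λ × 1e9 = 1e9 / MTBF
λ = 1 / 102853 ≈ 9.723e-06 failures/hour
FIT = 1e9 / 102853 ≈ 9723 failures per 1e9 hours (nearest whole number)

λ = 9.723e-06 /h, FIT = 9723


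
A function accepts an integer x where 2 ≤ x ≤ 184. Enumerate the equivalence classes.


Valid range: [2, 184]
Class 1: x < 2 — invalid
Class 2: 2 ≤ x ≤ 184 — valid
Class 3: x > 184 — invalid
Total equivalence classes: 3

3 equivalence classes


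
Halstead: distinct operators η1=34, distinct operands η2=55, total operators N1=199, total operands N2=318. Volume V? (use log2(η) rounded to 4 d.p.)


Formula: V = N * log2(η), where N = N1 + N2 and η = η1 + η2
η = 34 + 55 = 89
N = 199 + 318 = 517
log2(89) ≈ 6.4757
V = 517 * 6.4757 = 3347.94

3347.94


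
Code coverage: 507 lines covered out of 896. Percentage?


Coverage = covered / total * 100
Coverage = 507 / 896 * 100
Coverage = 56.58%

56.58%


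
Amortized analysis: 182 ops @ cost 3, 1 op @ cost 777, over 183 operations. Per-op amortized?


Formula: Amortized cost = Total cost / Operations
Total cost = (182 * 3) + (1 * 777)
Total cost = 546 + 777 = 1323
Amortized = 1323 / 183 = 7.2295

7.2295


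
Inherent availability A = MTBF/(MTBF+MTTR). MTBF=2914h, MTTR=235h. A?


Availability = MTBF / (MTBF + MTTR)
Availability = 2914 / (2914 + 235)
Availability = 2914 / 3149
Availability = 92.5373%

92.5373%


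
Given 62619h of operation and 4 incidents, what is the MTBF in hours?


Formula: MTBF = Total operating time / Number of failures
MTBF = 62619 / 4
MTBF = 15654.75 hours

15654.75 hours


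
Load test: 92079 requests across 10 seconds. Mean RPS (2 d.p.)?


Formula: throughput = requests / seconds
throughput = 92079 / 10
throughput = 9207.9 requests/second

9207.9 requests/second


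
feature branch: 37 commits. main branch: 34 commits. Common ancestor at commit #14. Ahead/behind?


Common ancestor: commit #14
feature commits after divergence: 37 - 14 = 23
main commits after divergence: 34 - 14 = 20
feature is 23 commits ahead of main
main is 20 commits ahead of feature

feature ahead: 23, main ahead: 20


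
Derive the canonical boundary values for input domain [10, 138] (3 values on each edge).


Range: [10, 138]
Boundaries: just below min, min, min+1, max-1, max, just above max
Values: [9, 10, 11, 137, 138, 139]

[9, 10, 11, 137, 138, 139]


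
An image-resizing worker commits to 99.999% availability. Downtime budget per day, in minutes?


Formula: allowed downtime = period * (100 - SLA) / 100
Period (day) = 1440 minutes
Unavailability fraction = (100 - 99.999) / 100
Allowed downtime = 1440 * (100 - 99.999) / 100
Allowed downtime = 0.0144 minutes

0.0144 minutes


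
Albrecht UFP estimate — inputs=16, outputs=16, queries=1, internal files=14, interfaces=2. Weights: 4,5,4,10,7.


UFP = EI*4 + EO*5 + EQ*4 + ILF*10 + EIF*7
UFP = 16*4 + 16*5 + 1*4 + 14*10 + 2*7
UFP = 64 + 80 + 4 + 140 + 14
UFP = 302

302


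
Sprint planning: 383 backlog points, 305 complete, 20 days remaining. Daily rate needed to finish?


Formula: Required rate = Remaining points / Days left
Remaining = 383 - 305 = 78 points
Required rate = 78 / 20 = 3.9 points/day

3.9 points/day


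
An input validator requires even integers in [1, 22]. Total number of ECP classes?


Constraint: even integers in [1, 22]
Class 1: x < 1 — out-of-range invalid
Class 2: x in [1,22] but odd — wrong type invalid
Class 3: x in [1,22] and even — valid
Class 4: x > 22 — out-of-range invalid
Total equivalence classes: 4

4 equivalence classes


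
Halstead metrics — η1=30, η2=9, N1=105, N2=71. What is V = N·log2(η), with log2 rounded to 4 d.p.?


Formula: V = N * log2(η), where N = N1 + N2 and η = η1 + η2
η = 30 + 9 = 39
N = 105 + 71 = 176
log2(39) ≈ 5.2854
V = 176 * 5.2854 = 930.23

930.23


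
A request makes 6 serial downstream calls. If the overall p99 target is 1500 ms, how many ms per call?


Formula: per_stage = total_budget / stages
per_stage = 1500 / 6
per_stage = 250.0 ms

250.0 ms


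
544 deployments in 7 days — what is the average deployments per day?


Formula: deployments per day = releases / days
= 544 / 7
= 77.714 deploys/day
(equivalently, 544.0 deploys/week)

77.714 deploys/day


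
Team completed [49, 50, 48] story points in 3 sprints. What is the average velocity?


Formula: Avg velocity = Total points / Number of sprints
Points: [49, 50, 48]
Sum = 49 + 50 + 48 = 147
Avg velocity = 147 / 3 = 49.0 points/sprint

49.0 points/sprint


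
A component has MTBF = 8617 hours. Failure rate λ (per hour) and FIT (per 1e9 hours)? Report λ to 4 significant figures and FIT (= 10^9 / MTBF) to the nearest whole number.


Formula: λ = 1 / MTBF; FIT = λ × 1e9 = 1e9 / MTBF
λ = 1 / 8617 ≈ 1.160e-04 failures/hour
FIT = 1e9 / 8617 ≈ 116050 failures per 1e9 hours (nearest whole number)

λ = 1.160e-04 /h, FIT = 116050


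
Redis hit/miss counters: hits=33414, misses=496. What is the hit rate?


Formula: hit rate = hits / (hits + misses) * 100
hit rate = 33414 / (33414 + 496) * 100
hit rate = 33414 / 33910 * 100
hit rate = 98.54%

98.54%


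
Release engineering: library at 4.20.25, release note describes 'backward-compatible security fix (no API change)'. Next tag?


Current: 4.20.25
Change category: 'backward-compatible security fix (no API change)' → patch bump
SemVer rule: patch bump → increment PATCH (MAJOR and MINOR unchanged)
New: 4.20.26

4.20.26


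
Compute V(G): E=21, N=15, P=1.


Formula: V(G) = E - N + 2P
V(G) = 21 - 15 + 2*1
V(G) = 6 + 2
V(G) = 8

8


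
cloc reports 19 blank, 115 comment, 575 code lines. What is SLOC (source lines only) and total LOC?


Total LOC = blank + comment + code
Total LOC = 19 + 115 + 575 = 709
SLOC (source only) = code = 575

Total LOC: 709, SLOC: 575


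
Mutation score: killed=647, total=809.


Mutation score = killed / total * 100
Mutation score = 647 / 809 * 100
Mutation score = 79.98%

79.98%


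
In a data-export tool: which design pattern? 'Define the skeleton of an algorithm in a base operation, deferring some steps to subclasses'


This matches the Template Method pattern

Template Method


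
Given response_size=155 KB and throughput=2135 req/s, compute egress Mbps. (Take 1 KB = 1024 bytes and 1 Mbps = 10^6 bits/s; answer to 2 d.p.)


Formula: Mbps = payload_bytes * RPS * 8 / 1e6
Payload per request = 155 KB = 155 * 1024 = 158720 bytes
Total bytes/sec = 158720 * 2135 = 338867200
Total bits/sec = 338867200 * 8 = 2710937600
Mbps = 2710937600 / 1e6 = 2710.94

2710.94 Mbps


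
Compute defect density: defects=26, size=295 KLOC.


Defect density = defects / KLOC
Defect density = 26 / 295
Defect density = 0.088 defects/KLOC

0.088 defects/KLOC


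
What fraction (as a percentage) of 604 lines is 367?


Coverage = covered / total * 100
Coverage = 367 / 604 * 100
Coverage = 60.76%

60.76%
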